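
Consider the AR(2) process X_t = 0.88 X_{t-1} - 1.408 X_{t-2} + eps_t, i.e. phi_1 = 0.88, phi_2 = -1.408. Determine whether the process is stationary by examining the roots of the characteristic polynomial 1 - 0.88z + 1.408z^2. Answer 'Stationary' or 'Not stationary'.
\text{Not stationary}

The AR(p) characteristic polynomial is P(z) = 1 - 0.88z + 1.408z^2.
Stationarity requires all roots to lie outside the unit circle, i.e. |z| > 1 for every root.
Set 1 + (-0.88) z + (1.408) z^2 = 0, i.e. a z^2 + b z + c = 0 with a = 1.408, b = -0.88, c = 1.
Discriminant D = b^2 - 4ac = (-0.88)^2 - 4*(1.408)*1 = 0.7744 - (5.632) = -4.8576.
D < 0, so the roots are the complex-conjugate pair z = (-b +/- i sqrt(-D)) / (2a) = 0.3125 +/- 0.7827i.
For a conjugate pair |z|^2 = z * conj(z) = (product of roots) = c/a = 1/(1.408) = 0.710227, so |z| = sqrt(0.710227) = 0.8427 for both roots.
Moduli of all roots: 0.8427, 0.8427.
All moduli strictly greater than 1? No.
Verdict: Not stationary.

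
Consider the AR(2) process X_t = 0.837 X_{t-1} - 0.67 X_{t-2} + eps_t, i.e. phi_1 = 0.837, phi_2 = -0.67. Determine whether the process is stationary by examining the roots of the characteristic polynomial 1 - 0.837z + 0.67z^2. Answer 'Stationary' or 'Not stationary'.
\text{Stationary}

The AR(p) characteristic polynomial is P(z) = 1 - 0.837z + 0.67z^2.
Stationarity requires all roots to lie outside the unit circle, i.e. |z| > 1 for every root.
Set 1 + (-0.837) z + (0.67) z^2 = 0, i.e. a z^2 + b z + c = 0 with a = 0.67, b = -0.837, c = 1.
Discriminant D = b^2 - 4ac = (-0.837)^2 - 4*(0.67)*1 = 0.700569 - (2.68) = -1.979431.
D < 0, so the roots are the complex-conjugate pair z = (-b +/- i sqrt(-D)) / (2a) = 0.6246 +/- 1.0499i.
For a conjugate pair |z|^2 = z * conj(z) = (product of roots) = c/a = 1/(0.67) = 1.492537, so |z| = sqrt(1.492537) = 1.2217 for both roots.
Moduli of all roots: 1.2217, 1.2217.
All moduli strictly greater than 1? Yes.
Verdict: Stationary.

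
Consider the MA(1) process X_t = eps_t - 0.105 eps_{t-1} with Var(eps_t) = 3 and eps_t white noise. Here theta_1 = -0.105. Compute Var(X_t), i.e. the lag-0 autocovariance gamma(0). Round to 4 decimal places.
\gamma(0) = 3.0331

For an MA(q) process X_t = eps_t + sum_i theta_i eps_{t-i} with
Var(eps_t) = sigma^2, the variance is
  gamma(0) = sigma^2 * (1 + sum_i theta_i^2).
  sum_i theta_i^2 = (-0.105)^2 = 0.011025.
  gamma(0) = 3 * (1 + 0.011025) = 3 * 1.011025 = 3.033075, which rounds to 3.0331.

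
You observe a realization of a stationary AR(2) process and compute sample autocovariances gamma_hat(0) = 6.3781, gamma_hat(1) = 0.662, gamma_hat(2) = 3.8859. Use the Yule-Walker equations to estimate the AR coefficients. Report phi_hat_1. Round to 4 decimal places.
\hat\phi_{1} = 0.0410

The Yule-Walker equations for an AR(p) process read, in matrix form,
  Gamma_p phi = r_p,   with   (Gamma_p)_{ij} = gamma(|i - j|),
                       (r_p)_i = gamma(i),   i,j = 1..p.
Substitute the sample gammas (Toeplitz matrix and right-hand side of size 2):
  Gamma_p = [[6.3781, 0.662], [0.662, 6.3781]]
  r_p     = [0.662, 3.8859]
Written out:
  6.3781 phi_1 + 0.662 phi_2 = 0.662
  0.662 phi_1 + 6.3781 phi_2 = 3.8859
Solve by Cramer's rule:
  det = gamma(0)^2 - gamma(1)^2 = (6.3781)^2 - (0.662)^2 = 40.68015961 - 0.438244 = 40.24191561
  phi_hat_1 = [gamma(1) gamma(0) - gamma(1) gamma(2)] / det = [(0.662)(6.3781) - (0.662)(3.8859)] / 40.24191561 = 1.6498364 / 40.24191561 = 0.041
  phi_hat_2 = [gamma(0) gamma(2) - gamma(1)^2] / det = [(6.3781)(3.8859) - (0.662)^2] / 40.24191561 = 24.34641479 / 40.24191561 = 0.605
So phi_hat = [0.0410, 0.6050].
Therefore phi_hat_1 = 0.0410.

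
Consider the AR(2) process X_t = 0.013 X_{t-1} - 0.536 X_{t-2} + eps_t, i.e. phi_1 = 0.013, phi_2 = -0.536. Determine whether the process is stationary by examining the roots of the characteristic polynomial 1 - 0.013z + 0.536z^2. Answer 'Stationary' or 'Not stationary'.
\text{Stationary}

The AR(p) characteristic polynomial is P(z) = 1 - 0.013z + 0.536z^2.
Stationarity requires all roots to lie outside the unit circle, i.e. |z| > 1 for every root.
Set 1 + (-0.013) z + (0.536) z^2 = 0, i.e. a z^2 + b z + c = 0 with a = 0.536, b = -0.013, c = 1.
Discriminant D = b^2 - 4ac = (-0.013)^2 - 4*(0.536)*1 = 0.000169 - (2.144) = -2.143831.
D < 0, so the roots are the complex-conjugate pair z = (-b +/- i sqrt(-D)) / (2a) = 0.0121 +/- 1.3658i.
For a conjugate pair |z|^2 = z * conj(z) = (product of roots) = c/a = 1/(0.536) = 1.865672, so |z| = sqrt(1.865672) = 1.3659 for both roots.
Moduli of all roots: 1.3659, 1.3659.
All moduli strictly greater than 1? Yes.
Verdict: Stationary.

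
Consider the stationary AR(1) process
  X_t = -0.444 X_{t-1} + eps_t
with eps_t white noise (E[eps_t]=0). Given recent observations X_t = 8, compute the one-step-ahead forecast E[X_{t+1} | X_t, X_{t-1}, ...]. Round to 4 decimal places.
E[X_{t+1} \mid \mathcal F_t] = -3.5520

For an AR(p) model X_t = c + sum_i phi_i X_{t-i} + eps_t, the
one-step-ahead conditional mean is
  E[X_{t+1} | X_t, ...] = c + sum_i phi_i X_{t+1-i}.
Substitute known values:
  E[X_{t+1} | ...] = (-0.444) * (8)
                   = -3.5520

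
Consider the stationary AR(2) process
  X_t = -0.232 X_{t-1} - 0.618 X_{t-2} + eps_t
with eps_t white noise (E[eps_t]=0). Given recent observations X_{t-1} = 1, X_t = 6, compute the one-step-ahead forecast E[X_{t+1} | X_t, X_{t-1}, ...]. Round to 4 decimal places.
E[X_{t+1} \mid \mathcal F_t] = -2.0100

For an AR(p) model X_t = c + sum_i phi_i X_{t-i} + eps_t, the
one-step-ahead conditional mean is
  E[X_{t+1} | X_t, ...] = c + sum_i phi_i X_{t+1-i}.
Substitute known values:
  E[X_{t+1} | ...] = (-0.232) * (6) + (-0.618) * (1)
                   = -2.0100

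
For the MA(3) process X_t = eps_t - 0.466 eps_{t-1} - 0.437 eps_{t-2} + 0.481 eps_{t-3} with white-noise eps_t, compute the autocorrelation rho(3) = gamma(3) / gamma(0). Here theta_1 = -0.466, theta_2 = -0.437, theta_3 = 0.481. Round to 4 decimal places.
\rho(3) = 0.2934

For an MA(q) process with theta_0 = 1, the autocovariance is
  gamma(k) = sigma^2 * sum_{i=0..q-k} theta_i * theta_{i+k},
and rho(k) = gamma(k) / gamma(0). Sigma^2 cancels.
  numerator   = (1)*(0.481) = 0.481.
  denominator = (1)^2 + (-0.466)^2 + (-0.437)^2 + (0.481)^2 = 1.639486.
  rho(3) = 0.481 / 1.639486 = 0.2934.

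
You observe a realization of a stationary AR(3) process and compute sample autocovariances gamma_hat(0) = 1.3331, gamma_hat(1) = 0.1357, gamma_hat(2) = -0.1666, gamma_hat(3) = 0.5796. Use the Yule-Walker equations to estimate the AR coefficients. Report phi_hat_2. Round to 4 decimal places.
\hat\phi_{2} = -0.1919

The Yule-Walker equations for an AR(p) process read, in matrix form,
  Gamma_p phi = r_p,   with   (Gamma_p)_{ij} = gamma(|i - j|),
                       (r_p)_i = gamma(i),   i,j = 1..p.
Substitute the sample gammas (Toeplitz matrix and right-hand side of size 3):
  Gamma_p = [[1.3331, 0.1357, -0.1666], [0.1357, 1.3331, 0.1357], [-0.1666, 0.1357, 1.3331]]
  r_p     = [0.1357, -0.1666, 0.5796]
Written out (R1..R3):
  (R1) 1.3331 phi_1 + 0.1357 phi_2 - 0.1666 phi_3 = 0.1357
  (R2) 0.1357 phi_1 + 1.3331 phi_2 + 0.1357 phi_3 = -0.1666
  (R3) -0.1666 phi_1 + 0.1357 phi_2 + 1.3331 phi_3 = 0.5796
Gaussian elimination:
  R2 <- R2 - (0.1357/1.3331) R1 = R2 - (0.101793) R1:  1.319287 phi_2 + 0.152659 phi_3 = -0.180413
  R3 <- R3 - (-0.1666/1.3331) R1 = R3 - (-0.124972) R1:  0.152659 phi_2 + 1.31228 phi_3 = 0.596559
  R3 <- R3 - (0.152659/1.319287) R2 = R3 - (0.115713) R2:  1.294615 phi_3 = 0.617435
Back-substitution:
  phi_hat_3 = 0.617435 / 1.294615 = 0.476925
  phi_hat_2 = (-0.180413 - (0.152659)(0.476925)) / 1.319287 = -0.191937
  phi_hat_1 = (0.1357 - (0.1357)(-0.191937) - (-0.1666)(0.476925)) / 1.3331 = 0.180933
So phi_hat = [0.1809, -0.1919, 0.4769].
Therefore phi_hat_2 = -0.1919.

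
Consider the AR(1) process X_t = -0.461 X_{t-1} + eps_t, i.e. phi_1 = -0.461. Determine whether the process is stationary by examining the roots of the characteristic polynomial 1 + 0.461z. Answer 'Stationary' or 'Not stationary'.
\text{Stationary}

The AR(p) characteristic polynomial is P(z) = 1 + 0.461z.
Stationarity requires all roots to lie outside the unit circle, i.e. |z| > 1 for every root.
This is linear in z: 1 + (0.461) z = 0  =>  z = -1/(0.461) = -2.169197,  |z| = 2.169197.
Moduli of all roots: 2.1692.
All moduli strictly greater than 1? Yes.
Verdict: Stationary.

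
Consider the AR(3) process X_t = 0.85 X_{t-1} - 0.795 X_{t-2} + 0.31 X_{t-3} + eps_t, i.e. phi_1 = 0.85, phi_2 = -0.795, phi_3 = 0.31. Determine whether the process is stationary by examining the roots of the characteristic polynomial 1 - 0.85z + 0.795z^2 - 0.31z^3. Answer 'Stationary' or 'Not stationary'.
\text{Stationary}

The AR(p) characteristic polynomial is P(z) = 1 - 0.85z + 0.795z^2 - 0.31z^3.
Stationarity requires all roots to lie outside the unit circle, i.e. |z| > 1 for every root.
Degree 3: look for a simple real root z0 first, then factor out (1 - z/z0) and solve the remaining quadratic.
Testing z0 = 2: P(2) = 1 + (-0.85)(2) + (0.795)(2)^2 + (-0.31)(2)^3
  = 1 + (-1.7) + (3.18) + (-2.48) = 0.  So z_0 = 2 is a root, |z_0| = 2.
Divide out the factor (1 - 0.5 z) = (1 - z/z0) (since 1/z0 = 0.5):
  P(z) = (1 - 0.5 z)(1 + (-0.35) z + (0.62) z^2)
  [check: z-coef -0.35 - (0.5) = -0.85; z^2-coef 0.62 - (0.5)(-0.35) = 0.795; z^3-coef -(0.5)(0.62) = -0.31.]
Remaining roots from the quadratic factor 1 + (-0.35) z + (0.62) z^2:
  Set 1 + (-0.35) z + (0.62) z^2 = 0, i.e. a z^2 + b z + c = 0 with a = 0.62, b = -0.35, c = 1.
  Discriminant D = b^2 - 4ac = (-0.35)^2 - 4*(0.62)*1 = 0.1225 - (2.48) = -2.3575.
  D < 0, so the roots are the complex-conjugate pair z = (-b +/- i sqrt(-D)) / (2a) = 0.2823 +/- 1.2382i.
  For a conjugate pair |z|^2 = z * conj(z) = (product of roots) = c/a = 1/(0.62) = 1.612903, so |z| = sqrt(1.612903) = 1.27 for both roots.
Moduli of all roots: 2.0000, 1.2700, 1.2700.
All moduli strictly greater than 1? Yes.
Verdict: Stationary.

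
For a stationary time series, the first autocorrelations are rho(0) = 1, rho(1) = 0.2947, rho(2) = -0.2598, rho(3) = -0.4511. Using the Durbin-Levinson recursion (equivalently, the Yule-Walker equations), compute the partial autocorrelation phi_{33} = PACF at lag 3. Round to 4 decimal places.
\phi_{33} = -0.2989

The PACF at lag k is phi_{kk}, the last component of the solution
to the Yule-Walker system G_k phi = r_k where
  (G_k)_{ij} = rho(|i - j|), (r_k)_i = rho(i), i,j = 1..k.
Equivalently, Durbin-Levinson gives phi_{kk} iteratively:
  phi_{11} = rho(1)
  phi_{kk} = [rho(k) - sum_{j=1..k-1} phi_{k-1,j} rho(k-j)]
            / [1 - sum_{j=1..k-1} phi_{k-1,j} rho(j)],
  phi_{k,j} = phi_{k-1,j} - phi_{kk} phi_{k-1,k-j},  j = 1..k-1.
Step k = 1:
  phi_11 = rho(1) = 0.2947.
Step k = 2:
  phi_22 = [rho(2) - phi_11 rho(1)] / [1 - phi_11 rho(1)] = [-0.2598 - (0.2947)(0.2947)] / [1 - (0.2947)(0.2947)]
         = -0.34664809 / 0.91315191 = -0.379617.
  Update: phi_21 = phi_11 - phi_22 phi_11 = 0.2947 - (-0.379617)(0.2947) = 0.406573.
Step k = 3:
  phi_33 = [rho(3) - phi_21 rho(2) - phi_22 rho(1)] / [1 - phi_21 rho(1) - phi_22 rho(2)]
    numerator   = -0.4511 - (0.406573)(-0.2598) - (-0.379617)(0.2947) = -0.23359913
    denominator = 1 - (0.406573)(0.2947) - (-0.379617)(-0.2598) = 0.78155836
  phi_33 = -0.23359913 / 0.78155836 = -0.2989.
Therefore phi_{33} = -0.2989.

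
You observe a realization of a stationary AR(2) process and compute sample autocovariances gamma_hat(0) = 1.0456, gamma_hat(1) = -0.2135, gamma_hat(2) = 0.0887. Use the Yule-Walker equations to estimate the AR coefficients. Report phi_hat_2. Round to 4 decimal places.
\hat\phi_{2} = 0.0450

The Yule-Walker equations for an AR(p) process read, in matrix form,
  Gamma_p phi = r_p,   with   (Gamma_p)_{ij} = gamma(|i - j|),
                       (r_p)_i = gamma(i),   i,j = 1..p.
Substitute the sample gammas (Toeplitz matrix and right-hand side of size 2):
  Gamma_p = [[1.0456, -0.2135], [-0.2135, 1.0456]]
  r_p     = [-0.2135, 0.0887]
Written out:
  1.0456 phi_1 - 0.2135 phi_2 = -0.2135
  -0.2135 phi_1 + 1.0456 phi_2 = 0.0887
Solve by Cramer's rule:
  det = gamma(0)^2 - gamma(1)^2 = (1.0456)^2 - (-0.2135)^2 = 1.09327936 - 0.04558225 = 1.04769711
  phi_hat_1 = [gamma(1) gamma(0) - gamma(1) gamma(2)] / det = [(-0.2135)(1.0456) - (-0.2135)(0.0887)] / 1.04769711 = -0.20429815 / 1.04769711 = -0.195
  phi_hat_2 = [gamma(0) gamma(2) - gamma(1)^2] / det = [(1.0456)(0.0887) - (-0.2135)^2] / 1.04769711 = 0.04716247 / 1.04769711 = 0.045
So phi_hat = [-0.1950, 0.0450].
Therefore phi_hat_2 = 0.0450.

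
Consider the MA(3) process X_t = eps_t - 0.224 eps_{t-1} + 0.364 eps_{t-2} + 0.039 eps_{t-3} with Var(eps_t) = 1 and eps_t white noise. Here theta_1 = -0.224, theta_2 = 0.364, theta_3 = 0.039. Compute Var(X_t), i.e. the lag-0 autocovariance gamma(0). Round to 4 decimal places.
\gamma(0) = 1.1842

For an MA(q) process X_t = eps_t + sum_i theta_i eps_{t-i} with
Var(eps_t) = sigma^2, the variance is
  gamma(0) = sigma^2 * (1 + sum_i theta_i^2).
  sum_i theta_i^2 = (-0.224)^2 + (0.364)^2 + (0.039)^2 = 0.050176 + 0.132496 + 0.001521 = 0.184193.
  gamma(0) = 1 * (1 + 0.184193) = 1 * 1.184193 = 1.184193, which rounds to 1.1842.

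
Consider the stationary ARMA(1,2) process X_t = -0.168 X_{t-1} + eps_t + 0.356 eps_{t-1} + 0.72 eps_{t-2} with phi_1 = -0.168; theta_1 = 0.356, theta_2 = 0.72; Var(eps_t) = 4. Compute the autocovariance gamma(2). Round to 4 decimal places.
\gamma(2) = 2.7217

Multiply the model equation by X_{t-k} and take expectations. With theta_0 = psi_0 = 1 and psi_j the MA(infinity) weights, this gives
  gamma(k) - sum_i phi_i gamma(k-i) = c_k,
  c_k = sigma^2 * sum_{j=k..q} theta_j psi_{j-k}   (c_k = 0 for k > q),
using gamma(-m) = gamma(m).
psi-weights needed (psi_j = theta_j + sum_i phi_i psi_{j-i}):
  psi_1 = theta_1 + phi_1 = 0.356 + (-0.168) = 0.188
  psi_2 = theta_2 + phi_1 psi_1 = 0.72 + (-0.168)(0.188) = 0.688416
Right-hand sides:
  c_0 = sigma^2 (1 + theta_1 psi_1 + theta_2 psi_2) = 4 * (1 + (0.356)(0.188) + (0.72)(0.688416)) = 4 * 1.562588 = 6.25035
  c_1 = sigma^2 (theta_1 + theta_2 psi_1) = 4 * (0.356 + (0.72)(0.188)) = 1.96544
  c_2 = sigma^2 theta_2 = 4 * (0.72) = 2.88
Equations for k = 0 and k = 1 (AR order 1):
  gamma(0) = phi_1 gamma(1) + c_0
  gamma(1) = phi_1 gamma(0) + c_1
Substituting the second into the first: gamma(0) (1 - phi_1^2) = c_0 + phi_1 c_1, so
  gamma(0) = (c_0 + phi_1 c_1) / (1 - phi_1^2) = (6.25035 + (-0.168)(1.96544)) / (1 - (-0.168)^2) = 5.920156 / 0.971776 = 6.0921.
  gamma(1) = phi_1 gamma(0) + c_1 = (-0.168)(6.0921) + (1.96544) = 0.941967.
For k = 2: gamma(2) = phi_1 gamma(1) + c_2
  = (-0.168)(0.941967) + (2.88) = 2.721749.
Therefore gamma(2) = 2.7217 (to 4 decimal places).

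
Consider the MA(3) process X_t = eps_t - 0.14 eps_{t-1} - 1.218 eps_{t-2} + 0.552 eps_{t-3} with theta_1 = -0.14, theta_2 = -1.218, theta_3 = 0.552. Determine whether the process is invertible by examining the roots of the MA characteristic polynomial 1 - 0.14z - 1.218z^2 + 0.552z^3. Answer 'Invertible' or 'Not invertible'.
\text{Not invertible}

The MA(q) characteristic polynomial is P(z) = 1 - 0.14z - 1.218z^2 + 0.552z^3.
Invertibility requires all roots to lie outside the unit circle, i.e. |z| > 1 for every root.
Degree 3: look for a simple real root z0 first, then factor out (1 - z/z0) and solve the remaining quadratic.
Testing z0 = 1.25: P(1.25) = 1 + (-0.14)(1.25) + (-1.218)(1.25)^2 + (0.552)(1.25)^3
  = 1 + (-0.175) + (-1.903125) + (1.078125) = 0.  So z_0 = 1.25 is a root, |z_0| = 1.25.
Divide out the factor (1 - 0.8 z) = (1 - z/z0) (since 1/z0 = 0.8):
  P(z) = (1 - 0.8 z)(1 + (0.66) z + (-0.69) z^2)
  [check: z-coef 0.66 - (0.8) = -0.14; z^2-coef -0.69 - (0.8)(0.66) = -1.218; z^3-coef -(0.8)(-0.69) = 0.552.]
Remaining roots from the quadratic factor 1 + (0.66) z + (-0.69) z^2:
  Set 1 + (0.66) z + (-0.69) z^2 = 0, i.e. a z^2 + b z + c = 0 with a = -0.69, b = 0.66, c = 1.
  Discriminant D = b^2 - 4ac = (0.66)^2 - 4*(-0.69)*1 = 0.4356 - (-2.76) = 3.1956.
  D >= 0, so the roots are real: z = (-b +/- sqrt(D)) / (2a) = (-0.66 +/- 1.787624) / (-1.38).
    z_1 = (-0.66 + 1.787624) / (-1.38) = -0.8171,   |z_1| = 0.8171.
    z_2 = (-0.66 - 1.787624) / (-1.38) = 1.7736,   |z_2| = 1.7736.
Moduli of all roots: 1.2500, 0.8171, 1.7736.
All moduli strictly greater than 1? No.
Verdict: Not invertible.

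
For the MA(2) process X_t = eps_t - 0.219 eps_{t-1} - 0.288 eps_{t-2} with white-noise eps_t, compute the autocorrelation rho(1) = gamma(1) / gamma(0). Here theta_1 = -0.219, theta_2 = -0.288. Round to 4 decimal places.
\rho(1) = -0.1379

For an MA(q) process with theta_0 = 1, the autocovariance is
  gamma(k) = sigma^2 * sum_{i=0..q-k} theta_i * theta_{i+k},
and rho(k) = gamma(k) / gamma(0). Sigma^2 cancels.
  numerator   = (1)*(-0.219) + (-0.219)*(-0.288) = -0.155928.
  denominator = (1)^2 + (-0.219)^2 + (-0.288)^2 = 1.130905.
  rho(1) = -0.155928 / 1.130905 = -0.1379.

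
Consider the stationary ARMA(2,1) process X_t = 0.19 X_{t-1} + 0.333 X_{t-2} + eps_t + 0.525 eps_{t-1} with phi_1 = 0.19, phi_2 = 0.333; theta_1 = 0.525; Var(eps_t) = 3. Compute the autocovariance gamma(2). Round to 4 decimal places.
\gamma(2) = 2.6872

Multiply the model equation by X_{t-k} and take expectations. With theta_0 = psi_0 = 1 and psi_j the MA(infinity) weights, this gives
  gamma(k) - sum_i phi_i gamma(k-i) = c_k,
  c_k = sigma^2 * sum_{j=k..q} theta_j psi_{j-k}   (c_k = 0 for k > q),
using gamma(-m) = gamma(m).
psi-weights needed (psi_j = theta_j + sum_i phi_i psi_{j-i}):
  psi_1 = theta_1 + phi_1 = 0.525 + (0.19) = 0.715
Right-hand sides:
  c_0 = sigma^2 (1 + theta_1 psi_1) = 3 * (1 + (0.525)(0.715)) = 3 * 1.375375 = 4.126125
  c_1 = sigma^2 theta_1 = 3 * (0.525) = 1.575
  c_2 = 0
Equations for k = 0, 1, 2 (AR order 2, c_2 = 0):
  (E0) gamma(0) = phi_1 gamma(1) + phi_2 gamma(2) + c_0
  (E1) gamma(1) = phi_1 gamma(0) + phi_2 gamma(1) + c_1
  (E2) gamma(2) = phi_1 gamma(1) + phi_2 gamma(0)
From (E1): gamma(1) = A gamma(0) + B with
  A = phi_1 / (1 - phi_2) = 0.19 / 0.667 = 0.284858,   B = c_1 / (1 - phi_2) = 1.575 / 0.667 = 2.361319.
Insert (E2) into (E0): gamma(0) (1 - phi_2^2) = phi_1 (1 + phi_2) gamma(1) + c_0.
  phi_1 (1 + phi_2) = (0.19)(1.333) = 0.25327,   1 - phi_2^2 = 0.889111.
Replace gamma(1) by A gamma(0) + B and collect gamma(0):
  gamma(0) [0.889111 - (0.25327)(0.284858)] = (0.25327)(2.361319) + 4.126125
  gamma(0) * 0.816965 = 4.724176
  gamma(0) = 4.724176 / 0.816965 = 5.782592.
  gamma(1) = A gamma(0) + B = (0.284858)(5.782592) + (2.361319) = 4.008535.
  gamma(2) = phi_1 gamma(1) + phi_2 gamma(0) = (0.19)(4.008535) + (0.333)(5.782592) = 2.687225.
Therefore gamma(2) = 2.6872 (to 4 decimal places).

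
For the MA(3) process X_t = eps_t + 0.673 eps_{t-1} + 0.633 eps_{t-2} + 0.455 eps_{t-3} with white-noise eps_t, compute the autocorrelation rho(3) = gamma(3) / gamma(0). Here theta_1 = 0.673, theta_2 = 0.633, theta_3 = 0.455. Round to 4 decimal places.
\rho(3) = 0.2208

For an MA(q) process with theta_0 = 1, the autocovariance is
  gamma(k) = sigma^2 * sum_{i=0..q-k} theta_i * theta_{i+k},
and rho(k) = gamma(k) / gamma(0). Sigma^2 cancels.
  numerator   = (1)*(0.455) = 0.455.
  denominator = (1)^2 + (0.673)^2 + (0.633)^2 + (0.455)^2 = 2.060643.
  rho(3) = 0.455 / 2.060643 = 0.2208.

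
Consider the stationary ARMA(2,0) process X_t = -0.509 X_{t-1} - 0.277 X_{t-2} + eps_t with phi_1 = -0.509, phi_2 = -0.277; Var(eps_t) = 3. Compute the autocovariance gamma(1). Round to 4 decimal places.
\gamma(1) = -1.5398

Multiply the model equation by X_{t-k} and take expectations. With theta_0 = psi_0 = 1 and psi_j the MA(infinity) weights, this gives
  gamma(k) - sum_i phi_i gamma(k-i) = c_k,
  c_k = sigma^2 * sum_{j=k..q} theta_j psi_{j-k}   (c_k = 0 for k > q),
using gamma(-m) = gamma(m).
Pure AR (q = 0): c_0 = sigma^2 = 3, c_k = 0 for k >= 1.
Equations for k = 0, 1, 2 (AR order 2, c_2 = 0):
  (E0) gamma(0) = phi_1 gamma(1) + phi_2 gamma(2) + c_0
  (E1) gamma(1) = phi_1 gamma(0) + phi_2 gamma(1) + c_1
  (E2) gamma(2) = phi_1 gamma(1) + phi_2 gamma(0)
From (E1): gamma(1) = A gamma(0) + B with
  A = phi_1 / (1 - phi_2) = -0.509 / 1.277 = -0.39859,   B = c_1 / (1 - phi_2) = 0 / 1.277 = 0.
Insert (E2) into (E0): gamma(0) (1 - phi_2^2) = phi_1 (1 + phi_2) gamma(1) + c_0.
  phi_1 (1 + phi_2) = (-0.509)(0.723) = -0.368007,   1 - phi_2^2 = 0.923271.
Replace gamma(1) by A gamma(0) + B and collect gamma(0):
  gamma(0) [0.923271 - (-0.368007)(-0.39859)] = c_0 = 3
  gamma(0) * 0.776587 = 3
  gamma(0) = 3 / 0.776587 = 3.863058.
  gamma(1) = A gamma(0) = (-0.39859)(3.863058) = -1.539778.
Therefore gamma(1) = -1.5398 (to 4 decimal places).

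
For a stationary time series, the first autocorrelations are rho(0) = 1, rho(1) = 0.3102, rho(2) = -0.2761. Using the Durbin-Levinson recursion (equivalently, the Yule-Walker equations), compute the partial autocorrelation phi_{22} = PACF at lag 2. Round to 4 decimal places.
\phi_{22} = -0.4120

The PACF at lag k is phi_{kk}, the last component of the solution
to the Yule-Walker system G_k phi = r_k where
  (G_k)_{ij} = rho(|i - j|), (r_k)_i = rho(i), i,j = 1..k.
Equivalently, Durbin-Levinson gives phi_{kk} iteratively:
  phi_{11} = rho(1)
  phi_{kk} = [rho(k) - sum_{j=1..k-1} phi_{k-1,j} rho(k-j)]
            / [1 - sum_{j=1..k-1} phi_{k-1,j} rho(j)],
  phi_{k,j} = phi_{k-1,j} - phi_{kk} phi_{k-1,k-j},  j = 1..k-1.
Step k = 1:
  phi_11 = rho(1) = 0.3102.
Step k = 2:
  phi_22 = [rho(2) - phi_11 rho(1)] / [1 - phi_11 rho(1)] = [-0.2761 - (0.3102)(0.3102)] / [1 - (0.3102)(0.3102)]
         = -0.37232404 / 0.90377596 = -0.412.
Therefore phi_{22} = -0.4120.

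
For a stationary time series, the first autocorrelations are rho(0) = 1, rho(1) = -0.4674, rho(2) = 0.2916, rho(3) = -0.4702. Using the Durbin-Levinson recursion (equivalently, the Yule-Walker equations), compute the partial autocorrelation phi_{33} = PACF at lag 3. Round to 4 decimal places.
\phi_{33} = -0.3910

The PACF at lag k is phi_{kk}, the last component of the solution
to the Yule-Walker system G_k phi = r_k where
  (G_k)_{ij} = rho(|i - j|), (r_k)_i = rho(i), i,j = 1..k.
Equivalently, Durbin-Levinson gives phi_{kk} iteratively:
  phi_{11} = rho(1)
  phi_{kk} = [rho(k) - sum_{j=1..k-1} phi_{k-1,j} rho(k-j)]
            / [1 - sum_{j=1..k-1} phi_{k-1,j} rho(j)],
  phi_{k,j} = phi_{k-1,j} - phi_{kk} phi_{k-1,k-j},  j = 1..k-1.
Step k = 1:
  phi_11 = rho(1) = -0.4674.
Step k = 2:
  phi_22 = [rho(2) - phi_11 rho(1)] / [1 - phi_11 rho(1)] = [0.2916 - (-0.4674)(-0.4674)] / [1 - (-0.4674)(-0.4674)]
         = 0.07313724 / 0.78153724 = 0.093581.
  Update: phi_21 = phi_11 - phi_22 phi_11 = -0.4674 - (0.093581)(-0.4674) = -0.42366.
Step k = 3:
  phi_33 = [rho(3) - phi_21 rho(2) - phi_22 rho(1)] / [1 - phi_21 rho(1) - phi_22 rho(2)]
    numerator   = -0.4702 - (-0.42366)(0.2916) - (0.093581)(-0.4674) = -0.30292083
    denominator = 1 - (-0.42366)(-0.4674) - (0.093581)(0.2916) = 0.77469296
  phi_33 = -0.30292083 / 0.77469296 = -0.391.
Therefore phi_{33} = -0.3910.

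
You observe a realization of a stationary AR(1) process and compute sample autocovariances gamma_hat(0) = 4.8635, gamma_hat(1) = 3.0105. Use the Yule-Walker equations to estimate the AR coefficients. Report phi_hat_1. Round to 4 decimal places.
\hat\phi_{1} = 0.6190

The Yule-Walker equations for an AR(p) process read, in matrix form,
  Gamma_p phi = r_p,   with   (Gamma_p)_{ij} = gamma(|i - j|),
                       (r_p)_i = gamma(i),   i,j = 1..p.
Substitute the sample gammas (Toeplitz matrix and right-hand side of size 1):
  Gamma_p = [[4.8635]]
  r_p     = [3.0105]
With p = 1 this is the single equation gamma(0) phi_1 = gamma(1):
  phi_hat_1 = gamma(1) / gamma(0) = 3.0105 / 4.8635 = 0.6190.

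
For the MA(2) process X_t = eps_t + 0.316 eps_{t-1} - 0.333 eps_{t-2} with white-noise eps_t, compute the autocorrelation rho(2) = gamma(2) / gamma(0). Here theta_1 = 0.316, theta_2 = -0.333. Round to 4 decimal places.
\rho(2) = -0.2750

For an MA(q) process with theta_0 = 1, the autocovariance is
  gamma(k) = sigma^2 * sum_{i=0..q-k} theta_i * theta_{i+k},
and rho(k) = gamma(k) / gamma(0). Sigma^2 cancels.
  numerator   = (1)*(-0.333) = -0.333.
  denominator = (1)^2 + (0.316)^2 + (-0.333)^2 = 1.210745.
  rho(2) = -0.333 / 1.210745 = -0.2750.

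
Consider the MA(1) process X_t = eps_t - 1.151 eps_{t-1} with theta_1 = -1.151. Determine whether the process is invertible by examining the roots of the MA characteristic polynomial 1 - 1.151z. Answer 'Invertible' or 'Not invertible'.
\text{Not invertible}

The MA(q) characteristic polynomial is P(z) = 1 - 1.151z.
Invertibility requires all roots to lie outside the unit circle, i.e. |z| > 1 for every root.
This is linear in z: 1 + (-1.151) z = 0  =>  z = -1/(-1.151) = 0.86881,  |z| = 0.86881.
Moduli of all roots: 0.8688.
All moduli strictly greater than 1? No.
Verdict: Not invertible.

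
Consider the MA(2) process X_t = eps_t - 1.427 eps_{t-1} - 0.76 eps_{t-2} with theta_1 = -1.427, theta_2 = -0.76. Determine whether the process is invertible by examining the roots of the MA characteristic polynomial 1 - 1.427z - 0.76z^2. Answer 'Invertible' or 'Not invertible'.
\text{Not invertible}

The MA(q) characteristic polynomial is P(z) = 1 - 1.427z - 0.76z^2.
Invertibility requires all roots to lie outside the unit circle, i.e. |z| > 1 for every root.
Set 1 + (-1.427) z + (-0.76) z^2 = 0, i.e. a z^2 + b z + c = 0 with a = -0.76, b = -1.427, c = 1.
Discriminant D = b^2 - 4ac = (-1.427)^2 - 4*(-0.76)*1 = 2.036329 - (-3.04) = 5.076329.
D >= 0, so the roots are real: z = (-b +/- sqrt(D)) / (2a) = (1.427 +/- 2.253071) / (-1.52).
  z_1 = (1.427 + 2.253071) / (-1.52) = -2.4211,   |z_1| = 2.4211.
  z_2 = (1.427 - 2.253071) / (-1.52) = 0.5435,   |z_2| = 0.5435.
Moduli of all roots: 2.4211, 0.5435.
All moduli strictly greater than 1? No.
Verdict: Not invertible.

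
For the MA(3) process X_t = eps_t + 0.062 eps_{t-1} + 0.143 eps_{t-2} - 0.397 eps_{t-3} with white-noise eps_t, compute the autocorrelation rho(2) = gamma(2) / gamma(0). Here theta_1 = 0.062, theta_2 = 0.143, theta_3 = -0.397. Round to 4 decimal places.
\rho(2) = 0.1002

For an MA(q) process with theta_0 = 1, the autocovariance is
  gamma(k) = sigma^2 * sum_{i=0..q-k} theta_i * theta_{i+k},
and rho(k) = gamma(k) / gamma(0). Sigma^2 cancels.
  numerator   = (1)*(0.143) + (0.062)*(-0.397) = 0.118386.
  denominator = (1)^2 + (0.062)^2 + (0.143)^2 + (-0.397)^2 = 1.181902.
  rho(2) = 0.118386 / 1.181902 = 0.1002.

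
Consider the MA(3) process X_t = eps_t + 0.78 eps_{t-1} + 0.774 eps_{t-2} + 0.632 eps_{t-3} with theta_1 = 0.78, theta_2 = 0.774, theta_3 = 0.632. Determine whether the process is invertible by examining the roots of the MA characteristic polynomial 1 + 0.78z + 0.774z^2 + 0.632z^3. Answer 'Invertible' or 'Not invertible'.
\text{Invertible}

The MA(q) characteristic polynomial is P(z) = 1 + 0.78z + 0.774z^2 + 0.632z^3.
Invertibility requires all roots to lie outside the unit circle, i.e. |z| > 1 for every root.
Degree 3: look for a simple real root z0 first, then factor out (1 - z/z0) and solve the remaining quadratic.
Testing z0 = -1.25: P(-1.25) = 1 + (0.78)(-1.25) + (0.774)(-1.25)^2 + (0.632)(-1.25)^3
  = 1 + (-0.975) + (1.209375) + (-1.234375) = 0.  So z_0 = -1.25 is a root, |z_0| = 1.25.
Divide out the factor (1 + 0.8 z) = (1 - z/z0) (since 1/z0 = -0.8):
  P(z) = (1 + 0.8 z)(1 + (-0.02) z + (0.79) z^2)
  [check: z-coef -0.02 - (-0.8) = 0.78; z^2-coef 0.79 - (-0.8)(-0.02) = 0.774; z^3-coef -(-0.8)(0.79) = 0.632.]
Remaining roots from the quadratic factor 1 + (-0.02) z + (0.79) z^2:
  Set 1 + (-0.02) z + (0.79) z^2 = 0, i.e. a z^2 + b z + c = 0 with a = 0.79, b = -0.02, c = 1.
  Discriminant D = b^2 - 4ac = (-0.02)^2 - 4*(0.79)*1 = 0.0004 - (3.16) = -3.1596.
  D < 0, so the roots are the complex-conjugate pair z = (-b +/- i sqrt(-D)) / (2a) = 0.0127 +/- 1.125i.
  For a conjugate pair |z|^2 = z * conj(z) = (product of roots) = c/a = 1/(0.79) = 1.265823, so |z| = sqrt(1.265823) = 1.1251 for both roots.
Moduli of all roots: 1.2500, 1.1251, 1.1251.
All moduli strictly greater than 1? Yes.
Verdict: Invertible.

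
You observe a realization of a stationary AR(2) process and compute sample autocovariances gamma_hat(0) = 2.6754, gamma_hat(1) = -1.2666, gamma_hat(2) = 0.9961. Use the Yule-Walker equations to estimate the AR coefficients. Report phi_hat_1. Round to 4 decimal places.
\hat\phi_{1} = -0.3830

The Yule-Walker equations for an AR(p) process read, in matrix form,
  Gamma_p phi = r_p,   with   (Gamma_p)_{ij} = gamma(|i - j|),
                       (r_p)_i = gamma(i),   i,j = 1..p.
Substitute the sample gammas (Toeplitz matrix and right-hand side of size 2):
  Gamma_p = [[2.6754, -1.2666], [-1.2666, 2.6754]]
  r_p     = [-1.2666, 0.9961]
Written out:
  2.6754 phi_1 - 1.2666 phi_2 = -1.2666
  -1.2666 phi_1 + 2.6754 phi_2 = 0.9961
Solve by Cramer's rule:
  det = gamma(0)^2 - gamma(1)^2 = (2.6754)^2 - (-1.2666)^2 = 7.15776516 - 1.60427556 = 5.5534896
  phi_hat_1 = [gamma(1) gamma(0) - gamma(1) gamma(2)] / det = [(-1.2666)(2.6754) - (-1.2666)(0.9961)] / 5.5534896 = -2.12700138 / 5.5534896 = -0.383
  phi_hat_2 = [gamma(0) gamma(2) - gamma(1)^2] / det = [(2.6754)(0.9961) - (-1.2666)^2] / 5.5534896 = 1.06069038 / 5.5534896 = 0.191
So phi_hat = [-0.3830, 0.1910].
Therefore phi_hat_1 = -0.3830.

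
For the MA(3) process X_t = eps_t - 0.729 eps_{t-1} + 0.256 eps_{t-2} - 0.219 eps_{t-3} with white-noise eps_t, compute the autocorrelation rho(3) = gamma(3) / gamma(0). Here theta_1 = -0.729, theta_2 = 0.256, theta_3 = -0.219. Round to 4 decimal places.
\rho(3) = -0.1331

For an MA(q) process with theta_0 = 1, the autocovariance is
  gamma(k) = sigma^2 * sum_{i=0..q-k} theta_i * theta_{i+k},
and rho(k) = gamma(k) / gamma(0). Sigma^2 cancels.
  numerator   = (1)*(-0.219) = -0.219.
  denominator = (1)^2 + (-0.729)^2 + (0.256)^2 + (-0.219)^2 = 1.644938.
  rho(3) = -0.219 / 1.644938 = -0.1331.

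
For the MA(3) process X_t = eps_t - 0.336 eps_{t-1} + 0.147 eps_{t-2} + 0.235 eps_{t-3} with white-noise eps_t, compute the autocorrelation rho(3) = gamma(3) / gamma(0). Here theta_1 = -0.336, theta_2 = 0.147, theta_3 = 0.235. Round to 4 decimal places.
\rho(3) = 0.1975

For an MA(q) process with theta_0 = 1, the autocovariance is
  gamma(k) = sigma^2 * sum_{i=0..q-k} theta_i * theta_{i+k},
and rho(k) = gamma(k) / gamma(0). Sigma^2 cancels.
  numerator   = (1)*(0.235) = 0.235.
  denominator = (1)^2 + (-0.336)^2 + (0.147)^2 + (0.235)^2 = 1.18973.
  rho(3) = 0.235 / 1.18973 = 0.1975.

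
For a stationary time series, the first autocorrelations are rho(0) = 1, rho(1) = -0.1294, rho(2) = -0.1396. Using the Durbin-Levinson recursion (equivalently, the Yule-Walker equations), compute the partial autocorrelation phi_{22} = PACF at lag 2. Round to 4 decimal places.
\phi_{22} = -0.1590

The PACF at lag k is phi_{kk}, the last component of the solution
to the Yule-Walker system G_k phi = r_k where
  (G_k)_{ij} = rho(|i - j|), (r_k)_i = rho(i), i,j = 1..k.
Equivalently, Durbin-Levinson gives phi_{kk} iteratively:
  phi_{11} = rho(1)
  phi_{kk} = [rho(k) - sum_{j=1..k-1} phi_{k-1,j} rho(k-j)]
            / [1 - sum_{j=1..k-1} phi_{k-1,j} rho(j)],
  phi_{k,j} = phi_{k-1,j} - phi_{kk} phi_{k-1,k-j},  j = 1..k-1.
Step k = 1:
  phi_11 = rho(1) = -0.1294.
Step k = 2:
  phi_22 = [rho(2) - phi_11 rho(1)] / [1 - phi_11 rho(1)] = [-0.1396 - (-0.1294)(-0.1294)] / [1 - (-0.1294)(-0.1294)]
         = -0.15634436 / 0.98325564 = -0.159.
Therefore phi_{22} = -0.1590.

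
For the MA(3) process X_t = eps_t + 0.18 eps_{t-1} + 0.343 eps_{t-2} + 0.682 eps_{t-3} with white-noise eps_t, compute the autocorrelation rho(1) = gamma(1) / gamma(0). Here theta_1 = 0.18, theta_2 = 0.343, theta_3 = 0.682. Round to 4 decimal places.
\rho(1) = 0.2945

For an MA(q) process with theta_0 = 1, the autocovariance is
  gamma(k) = sigma^2 * sum_{i=0..q-k} theta_i * theta_{i+k},
and rho(k) = gamma(k) / gamma(0). Sigma^2 cancels.
  numerator   = (1)*(0.18) + (0.18)*(0.343) + (0.343)*(0.682) = 0.475666.
  denominator = (1)^2 + (0.18)^2 + (0.343)^2 + (0.682)^2 = 1.615173.
  rho(1) = 0.475666 / 1.615173 = 0.2945.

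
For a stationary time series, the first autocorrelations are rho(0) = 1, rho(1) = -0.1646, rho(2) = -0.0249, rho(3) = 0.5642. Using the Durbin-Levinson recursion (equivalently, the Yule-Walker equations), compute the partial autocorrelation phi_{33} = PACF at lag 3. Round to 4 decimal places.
\phi_{33} = 0.5681

The PACF at lag k is phi_{kk}, the last component of the solution
to the Yule-Walker system G_k phi = r_k where
  (G_k)_{ij} = rho(|i - j|), (r_k)_i = rho(i), i,j = 1..k.
Equivalently, Durbin-Levinson gives phi_{kk} iteratively:
  phi_{11} = rho(1)
  phi_{kk} = [rho(k) - sum_{j=1..k-1} phi_{k-1,j} rho(k-j)]
            / [1 - sum_{j=1..k-1} phi_{k-1,j} rho(j)],
  phi_{k,j} = phi_{k-1,j} - phi_{kk} phi_{k-1,k-j},  j = 1..k-1.
Step k = 1:
  phi_11 = rho(1) = -0.1646.
Step k = 2:
  phi_22 = [rho(2) - phi_11 rho(1)] / [1 - phi_11 rho(1)] = [-0.0249 - (-0.1646)(-0.1646)] / [1 - (-0.1646)(-0.1646)]
         = -0.05199316 / 0.97290684 = -0.053441.
  Update: phi_21 = phi_11 - phi_22 phi_11 = -0.1646 - (-0.053441)(-0.1646) = -0.173396.
Step k = 3:
  phi_33 = [rho(3) - phi_21 rho(2) - phi_22 rho(1)] / [1 - phi_21 rho(1) - phi_22 rho(2)]
    numerator   = 0.5642 - (-0.173396)(-0.0249) - (-0.053441)(-0.1646) = 0.55108603
    denominator = 1 - (-0.173396)(-0.1646) - (-0.053441)(-0.0249) = 0.97012827
  phi_33 = 0.55108603 / 0.97012827 = 0.5681.
Therefore phi_{33} = 0.5681.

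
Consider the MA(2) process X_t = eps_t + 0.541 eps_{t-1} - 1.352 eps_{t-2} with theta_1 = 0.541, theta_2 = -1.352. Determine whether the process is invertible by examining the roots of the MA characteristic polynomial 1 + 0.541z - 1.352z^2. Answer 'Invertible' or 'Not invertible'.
\text{Not invertible}

The MA(q) characteristic polynomial is P(z) = 1 + 0.541z - 1.352z^2.
Invertibility requires all roots to lie outside the unit circle, i.e. |z| > 1 for every root.
Set 1 + (0.541) z + (-1.352) z^2 = 0, i.e. a z^2 + b z + c = 0 with a = -1.352, b = 0.541, c = 1.
Discriminant D = b^2 - 4ac = (0.541)^2 - 4*(-1.352)*1 = 0.292681 - (-5.408) = 5.700681.
D >= 0, so the roots are real: z = (-b +/- sqrt(D)) / (2a) = (-0.541 +/- 2.38761) / (-2.704).
  z_1 = (-0.541 + 2.38761) / (-2.704) = -0.6829,   |z_1| = 0.6829.
  z_2 = (-0.541 - 2.38761) / (-2.704) = 1.0831,   |z_2| = 1.0831.
Moduli of all roots: 0.6829, 1.0831.
All moduli strictly greater than 1? No.
Verdict: Not invertible.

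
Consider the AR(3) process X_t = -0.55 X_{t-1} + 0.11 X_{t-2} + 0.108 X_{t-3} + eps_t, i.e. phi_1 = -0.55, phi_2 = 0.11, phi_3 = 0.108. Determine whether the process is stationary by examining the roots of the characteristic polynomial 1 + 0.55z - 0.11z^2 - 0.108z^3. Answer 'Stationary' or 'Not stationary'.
\text{Stationary}

The AR(p) characteristic polynomial is P(z) = 1 + 0.55z - 0.11z^2 - 0.108z^3.
Stationarity requires all roots to lie outside the unit circle, i.e. |z| > 1 for every root.
Degree 3: look for a simple real root z0 first, then factor out (1 - z/z0) and solve the remaining quadratic.
Testing z0 = 2.5: P(2.5) = 1 + (0.55)(2.5) + (-0.11)(2.5)^2 + (-0.108)(2.5)^3
  = 1 + (1.375) + (-0.6875) + (-1.6875) = 0.  So z_0 = 2.5 is a root, |z_0| = 2.5.
Divide out the factor (1 - 0.4 z) = (1 - z/z0) (since 1/z0 = 0.4):
  P(z) = (1 - 0.4 z)(1 + (0.95) z + (0.27) z^2)
  [check: z-coef 0.95 - (0.4) = 0.55; z^2-coef 0.27 - (0.4)(0.95) = -0.11; z^3-coef -(0.4)(0.27) = -0.108.]
Remaining roots from the quadratic factor 1 + (0.95) z + (0.27) z^2:
  Set 1 + (0.95) z + (0.27) z^2 = 0, i.e. a z^2 + b z + c = 0 with a = 0.27, b = 0.95, c = 1.
  Discriminant D = b^2 - 4ac = (0.95)^2 - 4*(0.27)*1 = 0.9025 - (1.08) = -0.1775.
  D < 0, so the roots are the complex-conjugate pair z = (-b +/- i sqrt(-D)) / (2a) = -1.7593 +/- 0.7802i.
  For a conjugate pair |z|^2 = z * conj(z) = (product of roots) = c/a = 1/(0.27) = 3.703704, so |z| = sqrt(3.703704) = 1.9245 for both roots.
Moduli of all roots: 2.5000, 1.9245, 1.9245.
All moduli strictly greater than 1? Yes.
Verdict: Stationary.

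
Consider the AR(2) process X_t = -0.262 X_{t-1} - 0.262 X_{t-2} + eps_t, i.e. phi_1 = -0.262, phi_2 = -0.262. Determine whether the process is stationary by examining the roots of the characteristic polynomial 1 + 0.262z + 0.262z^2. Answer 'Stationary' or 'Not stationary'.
\text{Stationary}

The AR(p) characteristic polynomial is P(z) = 1 + 0.262z + 0.262z^2.
Stationarity requires all roots to lie outside the unit circle, i.e. |z| > 1 for every root.
Set 1 + (0.262) z + (0.262) z^2 = 0, i.e. a z^2 + b z + c = 0 with a = 0.262, b = 0.262, c = 1.
Discriminant D = b^2 - 4ac = (0.262)^2 - 4*(0.262)*1 = 0.068644 - (1.048) = -0.979356.
D < 0, so the roots are the complex-conjugate pair z = (-b +/- i sqrt(-D)) / (2a) = -0.5 +/- 1.8886i.
For a conjugate pair |z|^2 = z * conj(z) = (product of roots) = c/a = 1/(0.262) = 3.816794, so |z| = sqrt(3.816794) = 1.9537 for both roots.
Moduli of all roots: 1.9537, 1.9537.
All moduli strictly greater than 1? Yes.
Verdict: Stationary.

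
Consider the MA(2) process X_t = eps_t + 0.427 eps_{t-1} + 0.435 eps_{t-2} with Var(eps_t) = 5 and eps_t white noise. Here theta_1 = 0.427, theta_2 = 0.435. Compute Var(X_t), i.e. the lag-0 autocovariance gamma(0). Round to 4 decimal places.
\gamma(0) = 6.8578

For an MA(q) process X_t = eps_t + sum_i theta_i eps_{t-i} with
Var(eps_t) = sigma^2, the variance is
  gamma(0) = sigma^2 * (1 + sum_i theta_i^2).
  sum_i theta_i^2 = (0.427)^2 + (0.435)^2 = 0.182329 + 0.189225 = 0.371554.
  gamma(0) = 5 * (1 + 0.371554) = 5 * 1.371554 = 6.85777, which rounds to 6.8578.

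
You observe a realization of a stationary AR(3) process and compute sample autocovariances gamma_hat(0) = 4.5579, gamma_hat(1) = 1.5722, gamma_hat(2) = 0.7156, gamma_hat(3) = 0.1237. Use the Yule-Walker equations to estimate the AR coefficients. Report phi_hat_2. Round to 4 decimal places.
\hat\phi_{2} = 0.0580

The Yule-Walker equations for an AR(p) process read, in matrix form,
  Gamma_p phi = r_p,   with   (Gamma_p)_{ij} = gamma(|i - j|),
                       (r_p)_i = gamma(i),   i,j = 1..p.
Substitute the sample gammas (Toeplitz matrix and right-hand side of size 3):
  Gamma_p = [[4.5579, 1.5722, 0.7156], [1.5722, 4.5579, 1.5722], [0.7156, 1.5722, 4.5579]]
  r_p     = [1.5722, 0.7156, 0.1237]
Written out (R1..R3):
  (R1) 4.5579 phi_1 + 1.5722 phi_2 + 0.7156 phi_3 = 1.5722
  (R2) 1.5722 phi_1 + 4.5579 phi_2 + 1.5722 phi_3 = 0.7156
  (R3) 0.7156 phi_1 + 1.5722 phi_2 + 4.5579 phi_3 = 0.1237
Gaussian elimination:
  R2 <- R2 - (1.5722/4.5579) R1 = R2 - (0.34494) R1:  4.015586 phi_2 + 1.325361 phi_3 = 0.173286
  R3 <- R3 - (0.7156/4.5579) R1 = R3 - (0.157002) R1:  1.325361 phi_2 + 4.445549 phi_3 = -0.123139
  R3 <- R3 - (1.325361/4.015586) R2 = R3 - (0.330054) R2:  4.008108 phi_3 = -0.180333
Back-substitution:
  phi_hat_3 = -0.180333 / 4.008108 = -0.044992
  phi_hat_2 = (0.173286 - (1.325361)(-0.044992)) / 4.015586 = 0.058003
  phi_hat_1 = (1.5722 - (1.5722)(0.058003) - (0.7156)(-0.044992)) / 4.5579 = 0.331996
So phi_hat = [0.3320, 0.0580, -0.0450].
Therefore phi_hat_2 = 0.0580.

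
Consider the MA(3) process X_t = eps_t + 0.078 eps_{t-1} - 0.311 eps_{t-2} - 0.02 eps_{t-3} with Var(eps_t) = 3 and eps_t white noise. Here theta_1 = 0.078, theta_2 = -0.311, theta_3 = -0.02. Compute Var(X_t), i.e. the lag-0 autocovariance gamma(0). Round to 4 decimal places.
\gamma(0) = 3.3096

For an MA(q) process X_t = eps_t + sum_i theta_i eps_{t-i} with
Var(eps_t) = sigma^2, the variance is
  gamma(0) = sigma^2 * (1 + sum_i theta_i^2).
  sum_i theta_i^2 = (0.078)^2 + (-0.311)^2 + (-0.02)^2 = 0.006084 + 0.096721 + 0.0004 = 0.103205.
  gamma(0) = 3 * (1 + 0.103205) = 3 * 1.103205 = 3.309615, which rounds to 3.3096.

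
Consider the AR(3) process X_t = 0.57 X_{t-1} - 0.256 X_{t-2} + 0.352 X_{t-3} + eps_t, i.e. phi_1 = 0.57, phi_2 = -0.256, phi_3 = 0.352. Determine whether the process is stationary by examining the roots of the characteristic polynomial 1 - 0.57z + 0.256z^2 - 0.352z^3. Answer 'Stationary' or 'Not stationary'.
\text{Stationary}

The AR(p) characteristic polynomial is P(z) = 1 - 0.57z + 0.256z^2 - 0.352z^3.
Stationarity requires all roots to lie outside the unit circle, i.e. |z| > 1 for every root.
Degree 3: look for a simple real root z0 first, then factor out (1 - z/z0) and solve the remaining quadratic.
Testing z0 = 1.25: P(1.25) = 1 + (-0.57)(1.25) + (0.256)(1.25)^2 + (-0.352)(1.25)^3
  = 1 + (-0.7125) + (0.4) + (-0.6875) = 0.  So z_0 = 1.25 is a root, |z_0| = 1.25.
Divide out the factor (1 - 0.8 z) = (1 - z/z0) (since 1/z0 = 0.8):
  P(z) = (1 - 0.8 z)(1 + (0.23) z + (0.44) z^2)
  [check: z-coef 0.23 - (0.8) = -0.57; z^2-coef 0.44 - (0.8)(0.23) = 0.256; z^3-coef -(0.8)(0.44) = -0.352.]
Remaining roots from the quadratic factor 1 + (0.23) z + (0.44) z^2:
  Set 1 + (0.23) z + (0.44) z^2 = 0, i.e. a z^2 + b z + c = 0 with a = 0.44, b = 0.23, c = 1.
  Discriminant D = b^2 - 4ac = (0.23)^2 - 4*(0.44)*1 = 0.0529 - (1.76) = -1.7071.
  D < 0, so the roots are the complex-conjugate pair z = (-b +/- i sqrt(-D)) / (2a) = -0.2614 +/- 1.4847i.
  For a conjugate pair |z|^2 = z * conj(z) = (product of roots) = c/a = 1/(0.44) = 2.272727, so |z| = sqrt(2.272727) = 1.5076 for both roots.
Moduli of all roots: 1.2500, 1.5076, 1.5076.
All moduli strictly greater than 1? Yes.
Verdict: Stationary.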